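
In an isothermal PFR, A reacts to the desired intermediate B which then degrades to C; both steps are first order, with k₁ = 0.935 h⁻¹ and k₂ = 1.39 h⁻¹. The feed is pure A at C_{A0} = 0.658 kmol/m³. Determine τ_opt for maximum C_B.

0.871 h

For first-order series the maximum of C_B occurs at τ_opt = ln(k₂/k₁)/(k₂−k₁).
= ln(1.39/0.935)/(1.39−0.935) = ln(1.487)/0.4550 = 0.3965/0.4550 = 0.871 h.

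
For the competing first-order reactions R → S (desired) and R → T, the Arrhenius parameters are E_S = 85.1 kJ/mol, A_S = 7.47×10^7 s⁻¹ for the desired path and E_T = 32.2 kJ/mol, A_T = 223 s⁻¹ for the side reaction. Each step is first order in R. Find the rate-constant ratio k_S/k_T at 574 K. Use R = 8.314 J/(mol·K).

With equal orders, S_{S/T} = k_S/k_T = (A_S/A_T)·exp[(E_T−E_S)/(RT)].
(E_T−E_S)/(RT) = (32.2−85.1)×10³/(8.314×574) = -52900/4772 = -11.08.
k_S/k_T = (7.47×10^7/223)·exp(-11.08) = 3.350×10^5 × 1.534×10^-5 = 5.14.
Since E_S > E_T, raising the temperature improves selectivity toward S.

5.14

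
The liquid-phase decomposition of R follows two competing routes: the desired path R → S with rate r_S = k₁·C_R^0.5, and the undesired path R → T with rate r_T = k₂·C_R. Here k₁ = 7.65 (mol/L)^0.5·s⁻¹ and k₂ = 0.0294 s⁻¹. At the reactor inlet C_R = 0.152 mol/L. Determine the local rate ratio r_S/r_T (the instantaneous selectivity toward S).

667

S_{S/T} = r_S/r_T = (k₁·C_R^0.5)/(k₂·C_R) = (k₁/k₂)·C_R^-0.5.
= (7.65×0.1520^0.5) / (0.0294×0.1520) = 2.983/0.004469 = 667.
The undesired path is higher order in R, so low C_R (CSTR or dilute feed) favours S.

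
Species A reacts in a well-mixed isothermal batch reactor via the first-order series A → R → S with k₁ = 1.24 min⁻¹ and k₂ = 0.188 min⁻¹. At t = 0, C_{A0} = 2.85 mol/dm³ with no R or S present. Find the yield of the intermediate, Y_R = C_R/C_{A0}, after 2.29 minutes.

0.697

For first-order series with pure A initially, C_R(t) = k₁C_{A0}/(k₂−k₁)·(e^(−k₁t) − e^(−k₂t)).
e^(−k₁t) = e^(−1.24×2.29) = e^(−2.840) = 0.05845; e^(−k₂t) = e^(−0.4305) = 0.6502.
C_R = 1.24×2.85/(0.188−1.24) × (0.05845−0.6502) = (-3.359)×(-0.5917) = 1.988 mol/dm³.
Y_R = C_R/C_{A0} = 1.988/2.85 = 0.697.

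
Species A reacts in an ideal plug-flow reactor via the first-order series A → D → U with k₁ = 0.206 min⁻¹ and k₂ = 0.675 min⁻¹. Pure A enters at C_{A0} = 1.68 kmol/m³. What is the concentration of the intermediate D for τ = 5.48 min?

For first-order series with pure A initially, C_D(τ) = k₁C_{A0}/(k₂−k₁)·(e^(−k₁τ) − e^(−k₂τ)).
e^(−k₁τ) = e^(−0.206×5.48) = e^(−1.129) = 0.3234; e^(−k₂τ) = e^(−3.699) = 0.02475.
C_D = 0.206×1.68/(0.675−0.206) × (0.3234−0.02475) = 0.7379×0.2986 = 0.2204 kmol/m³.

0.220 kmol/m³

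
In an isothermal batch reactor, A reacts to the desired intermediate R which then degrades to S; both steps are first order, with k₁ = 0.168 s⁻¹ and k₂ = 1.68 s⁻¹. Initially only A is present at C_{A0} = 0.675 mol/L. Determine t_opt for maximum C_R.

Setting dC_R/dt = 0 gives t_opt = ln(k₂/k₁)/(k₂−k₁).
= ln(1.68/0.168)/(1.68−0.168) = ln(10.000)/1.512 = 2.303/1.512 = 1.52 s.

1.52 s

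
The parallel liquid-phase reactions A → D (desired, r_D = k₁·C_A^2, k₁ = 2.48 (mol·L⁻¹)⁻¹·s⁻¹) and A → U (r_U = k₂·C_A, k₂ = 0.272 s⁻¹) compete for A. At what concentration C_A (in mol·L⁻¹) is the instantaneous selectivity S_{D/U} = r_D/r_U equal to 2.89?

0.317 mol·L⁻¹

S_{D/U} = (k₁/k₂)·C_A ⇒ C_A = S·k₂/k₁.
= 2.89×0.272/2.48 = 0.317 mol·L⁻¹.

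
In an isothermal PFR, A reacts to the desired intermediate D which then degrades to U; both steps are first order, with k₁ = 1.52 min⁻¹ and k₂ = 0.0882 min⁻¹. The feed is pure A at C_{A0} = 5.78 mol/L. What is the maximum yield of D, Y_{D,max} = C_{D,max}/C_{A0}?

0.839

Evaluating C_D at τ_opt = ln(k₂/k₁)/(k₂−k₁) gives C_{D,max}/C_{A0} = (k₁/k₂)^[k₂/(k₂−k₁)].
= (1.52/0.0882)^(0.0882/(0.0882−1.52)) = (17.23)^(-0.06160) = 0.8391.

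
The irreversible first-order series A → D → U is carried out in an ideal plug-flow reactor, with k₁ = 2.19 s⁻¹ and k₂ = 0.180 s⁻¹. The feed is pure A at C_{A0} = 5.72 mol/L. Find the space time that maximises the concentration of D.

1.24 s

Setting dC_D/dτ = 0 gives τ_opt = ln(k₂/k₁)/(k₂−k₁).
= ln(0.180/2.19)/(0.180−2.19) = ln(0.08219)/-2.010 = -2.499/-2.010 = 1.24 s.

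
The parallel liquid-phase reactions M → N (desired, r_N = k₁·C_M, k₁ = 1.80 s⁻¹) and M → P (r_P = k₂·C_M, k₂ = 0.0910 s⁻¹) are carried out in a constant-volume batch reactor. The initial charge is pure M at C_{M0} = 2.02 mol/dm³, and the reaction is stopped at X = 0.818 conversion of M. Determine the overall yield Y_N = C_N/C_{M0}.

0.779

C_M = C_{M0}(1−X) = 0.3676 mol/dm³.
Both paths are first order in M, so the instantaneous fraction to N is constant: dC_N/d(−C_M) = k₁/(k₁+k₂) = 0.9519.
C_N = 0.9519·(C_{M0}−C_M) = 0.9519×1.652 = 1.57 mol/dm³.
Y_N = C_N/C_{M0} = 1.573/2.02 = 0.779.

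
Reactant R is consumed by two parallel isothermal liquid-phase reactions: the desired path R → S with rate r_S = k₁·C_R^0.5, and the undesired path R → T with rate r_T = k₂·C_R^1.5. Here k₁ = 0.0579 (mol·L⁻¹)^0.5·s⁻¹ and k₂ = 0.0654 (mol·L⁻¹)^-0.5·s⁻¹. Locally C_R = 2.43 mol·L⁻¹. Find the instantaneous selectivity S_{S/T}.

S_{S/T} = r_S/r_T = (k₁·C_R^0.5)/(k₂·C_R^1.5) = (k₁/k₂)·C_R⁻¹.
= (0.0579×2.430^0.5) / (0.0654×2.430^1.5) = 0.09026/0.2477 = 0.364.
The undesired path is higher order in R, so low C_R (CSTR or dilute feed) favours S.

0.364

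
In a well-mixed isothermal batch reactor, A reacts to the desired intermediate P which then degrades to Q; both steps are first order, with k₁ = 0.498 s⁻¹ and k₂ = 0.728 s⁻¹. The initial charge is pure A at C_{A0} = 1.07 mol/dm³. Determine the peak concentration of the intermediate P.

0.322 mol/dm³

For a first-order series the maximum intermediate yield is C_{P,max}/C_{A0} = (k₁/k₂)^[k₂/(k₂−k₁)].
= (0.498/0.728)^(0.728/(0.728−0.498)) = (0.6841)^(3.165) = 0.3006.
C_{P,max} = 0.3006×1.07 = 0.322 mol/dm³.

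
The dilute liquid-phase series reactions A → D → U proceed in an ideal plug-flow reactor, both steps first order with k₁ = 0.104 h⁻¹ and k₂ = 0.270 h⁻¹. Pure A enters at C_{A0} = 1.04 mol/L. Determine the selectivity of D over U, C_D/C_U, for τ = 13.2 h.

For first-order series with pure A initially, C_D(τ) = k₁C_{A0}/(k₂−k₁)·(e^(−k₁τ) − e^(−k₂τ)).
e^(−k₁τ) = e^(−0.104×13.2) = e^(−1.373) = 0.2534; e^(−k₂τ) = e^(−3.564) = 0.02833.
C_D = 0.104×1.04/(0.270−0.104) × (0.2534−0.02833) = 0.6516×0.2251 = 0.1466 mol/L.
C_A = C_{A0}e^(−k₁τ) = 0.2635 mol/L, so C_U = C_{A0}−C_A−C_D = 0.6298 mol/L; C_D/C_U = 0.233.

0.233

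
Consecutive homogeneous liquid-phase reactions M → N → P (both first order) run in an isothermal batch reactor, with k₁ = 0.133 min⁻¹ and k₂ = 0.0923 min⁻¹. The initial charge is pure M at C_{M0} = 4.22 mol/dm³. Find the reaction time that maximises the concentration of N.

The intermediate peaks when r₁ = r₂, i.e. k₁e^(−k₁t) = k₂e^(−k₂t), giving t_opt = ln(k₂/k₁)/(k₂−k₁).
= ln(0.0923/0.133)/(0.0923−0.133) = ln(0.6940)/-0.04070 = -0.3653/-0.04070 = 8.98 min.

8.98 min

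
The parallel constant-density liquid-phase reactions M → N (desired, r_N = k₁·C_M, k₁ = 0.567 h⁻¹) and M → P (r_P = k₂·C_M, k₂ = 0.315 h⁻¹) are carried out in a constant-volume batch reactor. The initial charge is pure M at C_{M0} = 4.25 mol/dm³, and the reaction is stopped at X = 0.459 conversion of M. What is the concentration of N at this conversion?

1.25 mol/dm³

C_M = C_{M0}(1−X) = 2.299 mol/dm³.
Both paths are first order in M, so the instantaneous fraction to N is constant: dC_N/d(−C_M) = k₁/(k₁+k₂) = 0.6429.
C_N = 0.6429·(C_{M0}−C_M) = 0.6429×1.951 = 1.25 mol/dm³.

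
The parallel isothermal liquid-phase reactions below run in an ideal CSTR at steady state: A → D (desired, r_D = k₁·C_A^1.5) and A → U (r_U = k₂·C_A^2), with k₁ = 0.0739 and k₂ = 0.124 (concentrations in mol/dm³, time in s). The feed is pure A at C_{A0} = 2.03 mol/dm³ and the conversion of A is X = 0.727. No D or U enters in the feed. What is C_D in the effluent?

Exit C_A = C_{A0}(1−X) = 2.03×0.273 = 0.5542 mol/dm³.
In a CSTR the entire volume is at exit conditions, so r_D = 0.0739×0.5542^1.5 = 0.03049 and r_U = 0.124×0.5542^2 = 0.03808.
Fraction of consumed A going to D: r_D/(r_D+r_U) = 0.4446.
C_D = 0.4446·C_{A0}·X = 0.4446×2.03×0.727 = 0.656 mol/dm³.

0.656 mol/dm³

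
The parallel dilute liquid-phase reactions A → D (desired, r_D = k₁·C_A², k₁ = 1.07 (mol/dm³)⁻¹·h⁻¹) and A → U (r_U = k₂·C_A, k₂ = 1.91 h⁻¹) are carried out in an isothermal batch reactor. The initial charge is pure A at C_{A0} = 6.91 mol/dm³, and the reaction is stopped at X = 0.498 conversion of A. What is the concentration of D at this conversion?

2.54 mol/dm³

C_A = C_{A0}(1−X) = 3.469 mol/dm³.
Along a PFR/batch, dC_U/dC_A = −r_U/(r_D+r_U) = −k₂/(k₂+k₁·C_A).
Integrating from C_{A0} to C_A: C_U = (1.91/1.07)·ln[(1.91+1.07·6.91)/(1.91+1.07·3.47)] = 1.785·ln(9.304/5.622) = 0.8993 mol/dm³.
Then C_D = (C_{A0}−C_A) − C_U = 3.441 − 0.8993 = 2.542 mol/dm³.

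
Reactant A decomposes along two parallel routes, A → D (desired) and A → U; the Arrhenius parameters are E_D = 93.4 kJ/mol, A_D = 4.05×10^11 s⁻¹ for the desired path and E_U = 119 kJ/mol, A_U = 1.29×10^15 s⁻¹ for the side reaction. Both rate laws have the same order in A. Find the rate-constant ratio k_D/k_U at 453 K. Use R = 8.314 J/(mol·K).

0.281

With equal orders, S_{D/U} = k_D/k_U = (A_D/A_U)·exp[(E_U−E_D)/(RT)].
(E_U−E_D)/(RT) = (119−93.4)×10³/(8.314×453) = 25600/3766 = 6.797.
k_D/k_U = (4.05×10^11/1.29×10^15)·exp(6.797) = 3.140×10^-4 × 895.4 = 0.281.
Since E_D < E_U, lowering the temperature improves selectivity toward D.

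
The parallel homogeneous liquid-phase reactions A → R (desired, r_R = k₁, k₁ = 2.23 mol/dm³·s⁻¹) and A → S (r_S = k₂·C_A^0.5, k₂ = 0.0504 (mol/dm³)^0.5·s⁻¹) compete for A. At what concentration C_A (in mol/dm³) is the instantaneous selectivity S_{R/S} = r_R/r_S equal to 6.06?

S_{R/S} = (k₁/k₂)·C_A^-0.5 ⇒ C_A = (S·k₂/k₁)^(-2).
= (6.06×0.0504/2.23)^(-2) = (0.1370)^(-2) = 53.3 mol/dm³.

53.3 mol/dm³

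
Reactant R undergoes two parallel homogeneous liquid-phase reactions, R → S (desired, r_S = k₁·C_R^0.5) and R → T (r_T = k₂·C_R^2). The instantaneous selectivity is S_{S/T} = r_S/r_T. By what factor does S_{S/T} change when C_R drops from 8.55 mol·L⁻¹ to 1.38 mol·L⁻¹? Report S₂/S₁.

15.4

S_{S/T} = (k₁/k₂)·C_R^-1.5, so S₂/S₁ = (C_{R,2}/C_{R,1})^-1.5.
= (1.38/8.55)^(-1.5) = (0.1614)^(-1.5) = 15.4.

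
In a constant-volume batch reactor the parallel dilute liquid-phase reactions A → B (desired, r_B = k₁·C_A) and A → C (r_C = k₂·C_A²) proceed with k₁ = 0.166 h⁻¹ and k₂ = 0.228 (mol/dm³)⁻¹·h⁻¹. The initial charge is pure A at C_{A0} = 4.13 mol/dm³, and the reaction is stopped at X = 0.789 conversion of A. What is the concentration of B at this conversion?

C_A = C_{A0}(1−X) = 0.8714 mol/dm³.
Along a PFR/batch, dC_B/dC_A = −r_B/(r_B+r_C) = −k₁/(k₁+k₂·C_A).
Integrating from C_{A0} to C_A: C_B = (0.166/0.228)·ln[(0.166+0.228·4.13)/(0.166+0.228·0.871)] = 0.7281·ln(1.108/0.3647) = 0.8088 mol/dm³.

0.809 mol/dm³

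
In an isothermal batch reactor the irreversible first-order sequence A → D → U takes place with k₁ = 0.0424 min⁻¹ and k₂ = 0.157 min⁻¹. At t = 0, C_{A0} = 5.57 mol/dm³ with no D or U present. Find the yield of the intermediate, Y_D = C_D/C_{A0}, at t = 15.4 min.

For first-order series with pure A initially, C_D(t) = k₁C_{A0}/(k₂−k₁)·(e^(−k₁t) − e^(−k₂t)).
e^(−k₁t) = e^(−0.0424×15.4) = e^(−0.6530) = 0.5205; e^(−k₂t) = e^(−2.418) = 0.08912.
C_D = 0.0424×5.57/(0.157−0.0424) × (0.5205−0.08912) = 2.061×0.4314 = 0.8890 mol/dm³.
Y_D = C_D/C_{A0} = 0.8890/5.57 = 0.160.

0.160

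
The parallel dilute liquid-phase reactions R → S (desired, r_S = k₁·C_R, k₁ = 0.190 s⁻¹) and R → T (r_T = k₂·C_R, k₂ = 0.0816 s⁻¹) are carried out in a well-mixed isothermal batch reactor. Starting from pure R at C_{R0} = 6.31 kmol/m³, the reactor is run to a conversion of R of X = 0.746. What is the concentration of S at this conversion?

C_R = C_{R0}(1−X) = 1.603 kmol/m³.
Both paths are first order in R, so the instantaneous fraction to S is constant: dC_S/d(−C_R) = k₁/(k₁+k₂) = 0.6996.
C_S = 0.6996·(C_{R0}−C_R) = 0.6996×4.707 = 3.29 kmol/m³.

3.29 kmol/m³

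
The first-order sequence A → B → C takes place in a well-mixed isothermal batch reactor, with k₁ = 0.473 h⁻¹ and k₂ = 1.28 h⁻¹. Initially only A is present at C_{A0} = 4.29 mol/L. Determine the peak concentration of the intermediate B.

0.885 mol/L

Evaluating C_B at t_opt = ln(k₂/k₁)/(k₂−k₁) gives C_{B,max}/C_{A0} = (k₁/k₂)^[k₂/(k₂−k₁)].
= (0.473/1.28)^(1.28/(1.28−0.473)) = (0.3695)^(1.586) = 0.2062.
C_{B,max} = 0.2062×4.29 = 0.885 mol/L.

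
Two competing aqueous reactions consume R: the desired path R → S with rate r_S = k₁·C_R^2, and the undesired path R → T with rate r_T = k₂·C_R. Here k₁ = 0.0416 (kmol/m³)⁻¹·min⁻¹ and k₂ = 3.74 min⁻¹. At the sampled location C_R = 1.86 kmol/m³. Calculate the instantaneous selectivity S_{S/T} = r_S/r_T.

S_{S/T} = r_S/r_T = (k₁·C_R^2)/(k₂·C_R) = (k₁/k₂)·C_R.
= (0.0416×1.860^2) / (3.74×1.860) = 0.1439/6.956 = 0.0207.

0.0207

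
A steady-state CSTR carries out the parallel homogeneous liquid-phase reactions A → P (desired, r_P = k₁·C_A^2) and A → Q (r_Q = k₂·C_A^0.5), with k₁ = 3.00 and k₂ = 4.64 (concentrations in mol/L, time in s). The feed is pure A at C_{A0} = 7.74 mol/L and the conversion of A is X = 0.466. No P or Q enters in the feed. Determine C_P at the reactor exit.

3.05 mol/L

Exit C_A = C_{A0}(1−X) = 7.74×0.534 = 4.133 mol/L.
Rates in a CSTR are evaluated at the outlet concentration: r_P = 3.00×4.133^2 = 51.25, r_Q = 4.64×4.133^0.5 = 9.433.
Fraction of consumed A going to P: r_P/(r_P+r_Q) = 0.8445.
C_P = 0.8445·C_{A0}·X = 0.8445×7.74×0.466 = 3.05 mol/L.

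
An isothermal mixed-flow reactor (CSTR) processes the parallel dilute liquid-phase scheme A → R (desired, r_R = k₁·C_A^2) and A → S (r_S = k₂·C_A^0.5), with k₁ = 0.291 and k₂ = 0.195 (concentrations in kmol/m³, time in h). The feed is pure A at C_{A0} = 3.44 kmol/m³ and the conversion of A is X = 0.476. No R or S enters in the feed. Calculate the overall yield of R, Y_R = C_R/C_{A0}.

0.373

Exit C_A = C_{A0}(1−X) = 3.44×0.524 = 1.803 kmol/m³.
A CSTR operates uniformly at the exit composition, giving r_R = 0.9455 and r_S = 0.2618 (each k·C_A^n at C_A = 1.803).
Fraction of consumed A going to R: r_R/(r_R+r_S) = 0.7832.
C_R = 0.7832·C_{A0}·X = 0.7832×3.44×0.476 = 1.28 kmol/m³; Y_R = C_R/C_{A0} = 0.373.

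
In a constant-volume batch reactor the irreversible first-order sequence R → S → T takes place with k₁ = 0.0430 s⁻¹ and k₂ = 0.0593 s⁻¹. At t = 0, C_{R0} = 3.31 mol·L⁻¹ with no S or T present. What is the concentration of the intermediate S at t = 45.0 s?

0.655 mol·L⁻¹

Solving the coupled first-order balances gives C_S(t) = [k₁/(k₂−k₁)]·C_{R0}·(e^(−k₁t) − e^(−k₂t)).
e^(−k₁t) = e^(−0.0430×45.0) = e^(−1.935) = 0.1444; e^(−k₂t) = e^(−2.668) = 0.06936.
C_S = 0.0430×3.31/(0.0593−0.0430) × (0.1444−0.06936) = 8.732×0.07507 = 0.6555 mol·L⁻¹.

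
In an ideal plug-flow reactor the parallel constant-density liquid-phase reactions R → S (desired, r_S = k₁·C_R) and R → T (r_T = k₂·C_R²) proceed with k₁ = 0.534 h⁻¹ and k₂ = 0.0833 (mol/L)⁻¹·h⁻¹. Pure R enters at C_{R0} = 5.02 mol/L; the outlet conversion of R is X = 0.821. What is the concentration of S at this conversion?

C_R = C_{R0}(1−X) = 0.8986 mol/L.
Along a PFR/batch, dC_S/dC_R = −r_S/(r_S+r_T) = −k₁/(k₁+k₂·C_R).
Integrating from C_{R0} to C_R: C_S = (0.534/0.0833)·ln[(0.534+0.0833·5.02)/(0.534+0.0833·0.899)] = 6.411·ln(0.9522/0.6089) = 2.867 mol/L.

2.87 mol/L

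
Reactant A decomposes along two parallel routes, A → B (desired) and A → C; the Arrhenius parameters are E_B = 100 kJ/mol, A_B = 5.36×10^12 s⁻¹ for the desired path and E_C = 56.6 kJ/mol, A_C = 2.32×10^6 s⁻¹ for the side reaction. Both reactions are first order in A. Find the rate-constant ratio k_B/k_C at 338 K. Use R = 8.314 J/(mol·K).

With equal orders, S_{B/C} = k_B/k_C = (A_B/A_C)·exp[(E_C−E_B)/(RT)].
(E_C−E_B)/(RT) = (56.6−100)×10³/(8.314×338) = -43400/2810 = -15.44.
k_B/k_C = (5.36×10^12/2.32×10^6)·exp(-15.44) = 2.310×10^6 × 1.962×10^-7 = 0.453.

0.453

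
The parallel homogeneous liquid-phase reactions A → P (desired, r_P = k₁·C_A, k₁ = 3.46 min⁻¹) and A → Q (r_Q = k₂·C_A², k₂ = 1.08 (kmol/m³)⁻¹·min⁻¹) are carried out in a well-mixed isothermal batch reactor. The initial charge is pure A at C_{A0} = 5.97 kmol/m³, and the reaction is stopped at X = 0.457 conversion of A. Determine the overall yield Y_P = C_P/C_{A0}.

C_A = C_{A0}(1−X) = 3.242 kmol/m³.
Along a PFR/batch, dC_P/dC_A = −r_P/(r_P+r_Q) = −k₁/(k₁+k₂·C_A).
Integrating from C_{A0} to C_A: C_P = (3.46/1.08)·ln[(3.46+1.08·5.97)/(3.46+1.08·3.24)] = 3.204·ln(9.908/6.961) = 1.131 kmol/m³.
Y_P = C_P/C_{A0} = 1.131/5.97 = 0.189.

0.189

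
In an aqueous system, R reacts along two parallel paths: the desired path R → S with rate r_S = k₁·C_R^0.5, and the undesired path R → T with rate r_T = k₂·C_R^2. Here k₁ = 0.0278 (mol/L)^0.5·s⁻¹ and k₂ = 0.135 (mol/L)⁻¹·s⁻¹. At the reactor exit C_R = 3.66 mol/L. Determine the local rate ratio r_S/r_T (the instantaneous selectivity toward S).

S_{S/T} = r_S/r_T = (k₁·C_R^0.5)/(k₂·C_R^2) = (k₁/k₂)·C_R^-1.5.
= (0.0278×3.660^0.5) / (0.135×3.660^2) = 0.05318/1.808 = 0.0294.

0.0294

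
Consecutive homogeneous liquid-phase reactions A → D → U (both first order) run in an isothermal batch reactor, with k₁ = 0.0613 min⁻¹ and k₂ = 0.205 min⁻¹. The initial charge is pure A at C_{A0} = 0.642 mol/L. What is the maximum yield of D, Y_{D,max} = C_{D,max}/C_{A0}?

Evaluating C_D at t_opt = ln(k₂/k₁)/(k₂−k₁) gives C_{D,max}/C_{A0} = (k₁/k₂)^[k₂/(k₂−k₁)].
= (0.0613/0.205)^(0.205/(0.205−0.0613)) = (0.2990)^(1.427) = 0.1787.

0.179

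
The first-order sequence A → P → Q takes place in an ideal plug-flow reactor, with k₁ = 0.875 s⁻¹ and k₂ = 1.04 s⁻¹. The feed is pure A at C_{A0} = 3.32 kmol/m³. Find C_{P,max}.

1.12 kmol/m³

For a first-order series the maximum intermediate yield is C_{P,max}/C_{A0} = (k₁/k₂)^[k₂/(k₂−k₁)].
= (0.875/1.04)^(1.04/(1.04−0.875)) = (0.8413)^(6.303) = 0.3366.
C_{P,max} = 0.3366×3.32 = 1.12 kmol/m³.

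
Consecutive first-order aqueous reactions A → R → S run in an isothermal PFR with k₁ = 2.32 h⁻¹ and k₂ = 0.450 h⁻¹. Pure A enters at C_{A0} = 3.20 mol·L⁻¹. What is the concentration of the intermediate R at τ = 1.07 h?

2.12 mol·L⁻¹

Solving the coupled first-order balances gives C_R(τ) = [k₁/(k₂−k₁)]·C_{A0}·(e^(−k₁τ) − e^(−k₂τ)).
e^(−k₁τ) = e^(−2.32×1.07) = e^(−2.482) = 0.08354; e^(−k₂τ) = e^(−0.4815) = 0.6179.
C_R = 2.32×3.20/(0.450−2.32) × (0.08354−0.6179) = (-3.970)×(-0.5343) = 2.121 mol·L⁻¹.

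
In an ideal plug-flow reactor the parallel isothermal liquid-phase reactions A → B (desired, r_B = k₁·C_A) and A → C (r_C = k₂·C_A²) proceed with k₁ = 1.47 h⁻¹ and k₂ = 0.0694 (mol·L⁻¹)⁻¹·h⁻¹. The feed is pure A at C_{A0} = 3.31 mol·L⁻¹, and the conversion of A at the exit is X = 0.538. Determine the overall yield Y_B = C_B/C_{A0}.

0.483

C_A = C_{A0}(1−X) = 1.529 mol·L⁻¹.
Along a PFR/batch, dC_B/dC_A = −r_B/(r_B+r_C) = −k₁/(k₁+k₂·C_A).
Integrating from C_{A0} to C_A: C_B = (1.47/0.0694)·ln[(1.47+0.0694·3.31)/(1.47+0.0694·1.53)] = 21.18·ln(1.700/1.576) = 1.599 mol·L⁻¹.
Y_B = C_B/C_{A0} = 1.599/3.31 = 0.483.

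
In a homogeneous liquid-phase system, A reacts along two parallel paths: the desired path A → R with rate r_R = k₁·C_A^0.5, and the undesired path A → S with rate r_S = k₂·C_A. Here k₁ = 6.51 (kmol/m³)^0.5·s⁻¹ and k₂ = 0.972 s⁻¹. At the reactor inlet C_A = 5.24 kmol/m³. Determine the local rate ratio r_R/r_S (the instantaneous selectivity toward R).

2.93

S_{R/S} = r_R/r_S = (k₁·C_A^0.5)/(k₂·C_A) = (k₁/k₂)·C_A^-0.5.
= (6.51×5.240^0.5) / (0.972×5.240) = 14.90/5.093 = 2.93.
The undesired path is higher order in A, so low C_A (CSTR or dilute feed) favours R.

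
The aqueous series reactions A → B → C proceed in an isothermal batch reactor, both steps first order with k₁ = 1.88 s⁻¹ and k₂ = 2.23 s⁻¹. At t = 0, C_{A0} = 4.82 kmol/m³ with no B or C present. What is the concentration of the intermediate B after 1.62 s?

0.533 kmol/m³

Solving the coupled first-order balances gives C_B(t) = [k₁/(k₂−k₁)]·C_{A0}·(e^(−k₁t) − e^(−k₂t)).
e^(−k₁t) = e^(−1.88×1.62) = e^(−3.046) = 0.04757; e^(−k₂t) = e^(−3.613) = 0.02698.
C_B = 1.88×4.82/(2.23−1.88) × (0.04757−0.02698) = 25.89×0.02059 = 0.5330 kmol/m³.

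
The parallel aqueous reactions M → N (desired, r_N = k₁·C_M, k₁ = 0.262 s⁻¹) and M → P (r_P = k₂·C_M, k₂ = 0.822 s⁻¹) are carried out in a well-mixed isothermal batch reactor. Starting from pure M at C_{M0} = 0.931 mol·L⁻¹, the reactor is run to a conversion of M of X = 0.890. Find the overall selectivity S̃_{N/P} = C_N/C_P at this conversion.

C_M = C_{M0}(1−X) = 0.1024 mol·L⁻¹.
Both paths are first order in M, so the instantaneous fraction to N is constant: dC_N/d(−C_M) = k₁/(k₁+k₂) = 0.2417.
C_N = 0.2417·(C_{M0}−C_M) = 0.2417×0.8286 = 0.200 mol·L⁻¹.
C_P = (C_{M0}−C_M)−C_N = 0.6283 mol·L⁻¹; S̃_{N/P} = 0.2003/0.6283 = 0.319.

0.319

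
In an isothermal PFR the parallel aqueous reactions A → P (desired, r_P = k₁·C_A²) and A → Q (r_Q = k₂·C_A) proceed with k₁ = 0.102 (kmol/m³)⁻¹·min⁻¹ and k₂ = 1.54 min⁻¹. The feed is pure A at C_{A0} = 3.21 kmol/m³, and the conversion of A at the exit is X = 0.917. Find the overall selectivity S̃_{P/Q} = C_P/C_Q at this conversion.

0.112

C_A = C_{A0}(1−X) = 0.2664 kmol/m³.
Along a PFR/batch, dC_Q/dC_A = −r_Q/(r_P+r_Q) = −k₂/(k₂+k₁·C_A).
Integrating from C_{A0} to C_A: C_Q = (1.54/0.102)·ln[(1.54+0.102·3.21)/(1.54+0.102·0.266)] = 15.10·ln(1.867/1.567) = 2.646 kmol/m³.
Then C_P = (C_{A0}−C_A) − C_Q = 2.944 − 2.646 = 0.2971 kmol/m³.
S̃_{P/Q} = C_P/C_Q = 0.2971/2.646 = 0.112.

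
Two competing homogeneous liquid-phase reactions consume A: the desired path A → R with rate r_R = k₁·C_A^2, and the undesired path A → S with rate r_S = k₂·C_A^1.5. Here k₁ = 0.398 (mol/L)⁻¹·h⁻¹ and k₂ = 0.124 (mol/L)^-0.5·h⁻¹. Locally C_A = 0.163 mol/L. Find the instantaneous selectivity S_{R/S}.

S_{R/S} = r_R/r_S = (k₁·C_A^2)/(k₂·C_A^1.5) = (k₁/k₂)·C_A^0.5.
= (0.398×0.1630^2) / (0.124×0.1630^1.5) = 0.01057/0.008160 = 1.30.

1.30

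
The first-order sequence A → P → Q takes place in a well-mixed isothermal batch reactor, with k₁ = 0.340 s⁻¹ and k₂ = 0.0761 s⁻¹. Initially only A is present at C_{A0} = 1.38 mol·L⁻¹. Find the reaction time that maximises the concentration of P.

5.67 s

For first-order series the maximum of C_P occurs at t_opt = ln(k₂/k₁)/(k₂−k₁).
= ln(0.0761/0.340)/(0.0761−0.340) = ln(0.2238)/-0.2639 = -1.497/-0.2639 = 5.67 s.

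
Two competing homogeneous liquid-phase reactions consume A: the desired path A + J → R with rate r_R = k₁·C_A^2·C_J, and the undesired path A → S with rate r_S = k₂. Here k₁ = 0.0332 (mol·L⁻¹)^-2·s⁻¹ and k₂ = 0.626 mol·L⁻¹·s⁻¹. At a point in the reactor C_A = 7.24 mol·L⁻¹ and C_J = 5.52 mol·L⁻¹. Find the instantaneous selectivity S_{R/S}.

S_{R/S} = r_R/r_S = (k₁·C_A^2·C_J)/(k₂) = (k₁/k₂)·C_A^2·C_J.
= (0.0332×7.240^2×5.520) / (0.626) = 9.606/0.6260 = 15.3.
Since the desired path is higher order in A, keeping C_A high (PFR or concentrated feed) favours R.

15.3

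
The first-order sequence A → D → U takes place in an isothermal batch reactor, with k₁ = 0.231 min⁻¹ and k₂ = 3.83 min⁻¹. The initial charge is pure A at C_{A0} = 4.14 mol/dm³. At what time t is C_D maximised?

For first-order series the maximum of C_D occurs at t_opt = ln(k₂/k₁)/(k₂−k₁).
= ln(3.83/0.231)/(3.83−0.231) = ln(16.58)/3.599 = 2.808/3.599 = 0.780 min.

0.780 min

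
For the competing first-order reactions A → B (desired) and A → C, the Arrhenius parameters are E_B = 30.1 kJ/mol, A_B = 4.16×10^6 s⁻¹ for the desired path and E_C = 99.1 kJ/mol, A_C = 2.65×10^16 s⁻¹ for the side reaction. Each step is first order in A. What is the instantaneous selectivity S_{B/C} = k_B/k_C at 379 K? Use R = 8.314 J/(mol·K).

0.508

Since both paths have the same order in A, the concentration cancels and S_{B/C} = k_B/k_C = (A_B/A_C)·exp[(E_C−E_B)/(RT)].
(E_C−E_B)/(RT) = (99.1−30.1)×10³/(8.314×379) = 69000/3151 = 21.90.
k_B/k_C = (4.16×10^6/2.65×10^16)·exp(21.90) = 1.570×10^-10 × 3.237×10^9 = 0.508.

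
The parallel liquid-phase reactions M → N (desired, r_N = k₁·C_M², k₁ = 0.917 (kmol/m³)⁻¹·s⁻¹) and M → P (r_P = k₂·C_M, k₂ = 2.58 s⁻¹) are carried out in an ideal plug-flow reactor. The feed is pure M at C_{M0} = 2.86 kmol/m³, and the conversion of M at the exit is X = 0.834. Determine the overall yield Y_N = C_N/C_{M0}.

C_M = C_{M0}(1−X) = 0.4748 kmol/m³.
Along a PFR/batch, dC_P/dC_M = −r_P/(r_N+r_P) = −k₂/(k₂+k₁·C_M).
Integrating from C_{M0} to C_M: C_P = (2.58/0.917)·ln[(2.58+0.917·2.86)/(2.58+0.917·0.475)] = 2.814·ln(5.203/3.015) = 1.535 kmol/m³.
Then C_N = (C_{M0}−C_M) − C_P = 2.385 − 1.535 = 0.8506 kmol/m³.
Y_N = C_N/C_{M0} = 0.8506/2.86 = 0.297.

0.297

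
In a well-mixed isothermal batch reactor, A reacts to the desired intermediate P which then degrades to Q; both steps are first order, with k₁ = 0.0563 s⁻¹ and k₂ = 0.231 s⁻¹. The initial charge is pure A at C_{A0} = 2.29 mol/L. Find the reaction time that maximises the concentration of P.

8.08 s

For first-order series the maximum of C_P occurs at t_opt = ln(k₂/k₁)/(k₂−k₁).
= ln(0.231/0.0563)/(0.231−0.0563) = ln(4.103)/0.1747 = 1.412/0.1747 = 8.08 s.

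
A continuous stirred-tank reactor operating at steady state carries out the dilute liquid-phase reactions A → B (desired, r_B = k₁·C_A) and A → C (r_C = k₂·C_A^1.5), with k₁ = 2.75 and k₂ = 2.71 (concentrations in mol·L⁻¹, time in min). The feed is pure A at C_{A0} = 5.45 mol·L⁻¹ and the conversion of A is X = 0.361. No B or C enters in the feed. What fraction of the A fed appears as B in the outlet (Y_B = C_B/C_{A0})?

Exit C_A = C_{A0}(1−X) = 5.45×0.639 = 3.483 mol·L⁻¹.
A CSTR operates uniformly at the exit composition, giving r_B = 9.577 and r_C = 17.61 (each k·C_A^n at C_A = 3.483).
Fraction of consumed A going to B: r_B/(r_B+r_C) = 0.3522.
C_B = 0.3522·C_{A0}·X = 0.3522×5.45×0.361 = 0.693 mol·L⁻¹; Y_B = C_B/C_{A0} = 0.127.

0.127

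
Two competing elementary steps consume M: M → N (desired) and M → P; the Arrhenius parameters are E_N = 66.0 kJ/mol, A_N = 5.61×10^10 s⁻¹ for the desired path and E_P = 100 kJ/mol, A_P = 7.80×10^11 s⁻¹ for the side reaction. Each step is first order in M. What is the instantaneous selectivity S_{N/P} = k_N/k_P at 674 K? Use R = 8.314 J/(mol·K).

k_N/k_P = (A_N/A_P)·exp[−(E_N−E_P)/(RT)] = (A_N/A_P)·exp[(E_P−E_N)/(RT)].
(E_P−E_N)/(RT) = (100−66.0)×10³/(8.314×674) = 34000/5604 = 6.067.
k_N/k_P = (5.61×10^10/7.80×10^11)·exp(6.067) = 0.07192 × 431.6 = 31.0.
Since E_N < E_P, lowering the temperature improves selectivity toward N.

31.0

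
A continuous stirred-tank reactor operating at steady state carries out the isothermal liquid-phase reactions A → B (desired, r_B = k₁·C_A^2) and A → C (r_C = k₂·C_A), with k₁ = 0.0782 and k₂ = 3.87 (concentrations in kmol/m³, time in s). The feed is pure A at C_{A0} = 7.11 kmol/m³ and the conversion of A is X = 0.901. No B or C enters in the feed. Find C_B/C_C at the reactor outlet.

Exit C_A = C_{A0}(1−X) = 7.11×0.0990 = 0.7039 kmol/m³.
Rates in a CSTR are evaluated at the outlet concentration: r_B = 0.0782×0.7039^2 = 0.03875, r_C = 3.87×0.7039 = 2.724.
Overall selectivity = C_B/C_C = r_Bτ/(r_Cτ) = r_B/r_C = 0.0142.

0.0142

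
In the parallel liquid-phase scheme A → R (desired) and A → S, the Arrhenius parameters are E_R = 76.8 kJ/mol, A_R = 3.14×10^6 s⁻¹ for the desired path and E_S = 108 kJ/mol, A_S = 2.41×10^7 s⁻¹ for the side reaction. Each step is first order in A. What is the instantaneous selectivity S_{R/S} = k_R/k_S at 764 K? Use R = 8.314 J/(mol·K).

Since both paths have the same order in A, the concentration cancels and S_{R/S} = k_R/k_S = (A_R/A_S)·exp[(E_S−E_R)/(RT)].
(E_S−E_R)/(RT) = (108−76.8)×10³/(8.314×764) = 31200/6352 = 4.912.
k_R/k_S = (3.14×10^6/2.41×10^7)·exp(4.912) = 0.1303 × 135.9 = 17.7.
Since E_R < E_S, lowering the temperature improves selectivity toward R.

17.7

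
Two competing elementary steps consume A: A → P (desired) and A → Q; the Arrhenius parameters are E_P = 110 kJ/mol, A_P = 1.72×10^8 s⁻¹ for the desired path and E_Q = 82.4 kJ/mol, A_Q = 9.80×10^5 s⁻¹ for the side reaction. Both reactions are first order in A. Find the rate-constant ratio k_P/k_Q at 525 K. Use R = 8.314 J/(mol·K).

0.315

With equal orders, S_{P/Q} = k_P/k_Q = (A_P/A_Q)·exp[(E_Q−E_P)/(RT)].
(E_Q−E_P)/(RT) = (82.4−110)×10³/(8.314×525) = -27600/4365 = -6.323.
k_P/k_Q = (1.72×10^8/9.80×10^5)·exp(-6.323) = 175.5 × 0.001794 = 0.315.
Since E_P > E_Q, raising the temperature improves selectivity toward P.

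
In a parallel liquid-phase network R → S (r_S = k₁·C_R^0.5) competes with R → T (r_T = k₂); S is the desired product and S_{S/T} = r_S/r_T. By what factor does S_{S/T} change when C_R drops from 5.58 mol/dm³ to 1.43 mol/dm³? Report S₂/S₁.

0.506

S_{S/T} = (k₁/k₂)·C_R^0.5, so S₂/S₁ = (C_{R,2}/C_{R,1})^0.5.
= (1.43/5.58)^0.5 = (0.2563)^0.5 = 0.506.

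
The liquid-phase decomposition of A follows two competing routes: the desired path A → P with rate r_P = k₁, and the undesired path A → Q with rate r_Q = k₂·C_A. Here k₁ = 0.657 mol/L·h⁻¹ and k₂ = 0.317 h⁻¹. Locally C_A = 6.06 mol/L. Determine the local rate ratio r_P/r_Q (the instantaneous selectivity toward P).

S_{P/Q} = r_P/r_Q = (k₁)/(k₂·C_A) = (k₁/k₂)·C_A⁻¹.
= (0.657) / (0.317×6.060) = 0.6570/1.921 = 0.342.

0.342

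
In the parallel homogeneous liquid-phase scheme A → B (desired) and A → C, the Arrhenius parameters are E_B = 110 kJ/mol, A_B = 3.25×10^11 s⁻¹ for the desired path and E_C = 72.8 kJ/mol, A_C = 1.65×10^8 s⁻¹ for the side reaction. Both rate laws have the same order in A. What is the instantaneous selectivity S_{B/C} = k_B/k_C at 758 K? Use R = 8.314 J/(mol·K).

Since both paths have the same order in A, the concentration cancels and S_{B/C} = k_B/k_C = (A_B/A_C)·exp[(E_C−E_B)/(RT)].
(E_C−E_B)/(RT) = (72.8−110)×10³/(8.314×758) = -37200/6302 = -5.903.
k_B/k_C = (3.25×10^11/1.65×10^8)·exp(-5.903) = 1970 × 0.002732 = 5.38.

5.38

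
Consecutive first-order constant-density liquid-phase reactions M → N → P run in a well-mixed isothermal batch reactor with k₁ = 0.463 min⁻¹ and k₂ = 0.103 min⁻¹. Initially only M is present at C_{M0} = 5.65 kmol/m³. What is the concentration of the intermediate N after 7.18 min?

3.21 kmol/m³

For first-order series with pure M initially, C_N(t) = k₁C_{M0}/(k₂−k₁)·(e^(−k₁t) − e^(−k₂t)).
e^(−k₁t) = e^(−0.463×7.18) = e^(−3.324) = 0.03600; e^(−k₂t) = e^(−0.7395) = 0.4773.
C_N = 0.463×5.65/(0.103−0.463) × (0.03600−0.4773) = (-7.267)×(-0.4413) = 3.207 kmol/m³.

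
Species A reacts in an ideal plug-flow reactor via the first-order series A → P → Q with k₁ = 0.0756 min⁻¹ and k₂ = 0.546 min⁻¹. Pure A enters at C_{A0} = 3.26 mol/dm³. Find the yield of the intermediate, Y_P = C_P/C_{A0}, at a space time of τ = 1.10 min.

0.0597

For first-order series with pure A initially, C_P(τ) = k₁C_{A0}/(k₂−k₁)·(e^(−k₁τ) − e^(−k₂τ)).
e^(−k₁τ) = e^(−0.0756×1.10) = e^(−0.08316) = 0.9202; e^(−k₂τ) = e^(−0.6006) = 0.5485.
C_P = 0.0756×3.26/(0.546−0.0756) × (0.9202−0.5485) = 0.5239×0.3717 = 0.1948 mol/dm³.
Y_P = C_P/C_{A0} = 0.1948/3.26 = 0.0597.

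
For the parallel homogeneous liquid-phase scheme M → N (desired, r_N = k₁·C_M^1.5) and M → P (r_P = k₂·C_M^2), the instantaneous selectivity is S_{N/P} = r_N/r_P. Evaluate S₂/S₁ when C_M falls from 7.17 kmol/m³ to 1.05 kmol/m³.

S_{N/P} = (k₁/k₂)·C_M^-0.5, so S₂/S₁ = (C_{M,2}/C_{M,1})^-0.5.
= (1.05/7.17)^(-0.5) = (0.1464)^(-0.5) = 2.61.
Selectivity toward N rises as C_M falls — low-concentration operation is favoured.

2.61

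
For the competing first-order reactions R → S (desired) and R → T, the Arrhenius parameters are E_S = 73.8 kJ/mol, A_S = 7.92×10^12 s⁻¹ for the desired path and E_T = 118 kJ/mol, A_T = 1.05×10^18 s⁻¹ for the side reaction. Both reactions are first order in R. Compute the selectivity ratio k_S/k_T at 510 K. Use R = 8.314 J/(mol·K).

k_S/k_T = (A_S/A_T)·exp[−(E_S−E_T)/(RT)] = (A_S/A_T)·exp[(E_T−E_S)/(RT)].
(E_T−E_S)/(RT) = (118−73.8)×10³/(8.314×510) = 44200/4240 = 10.42.
k_S/k_T = (7.92×10^12/1.05×10^18)·exp(10.42) = 7.543×10^-6 × 33664 = 0.254.

0.254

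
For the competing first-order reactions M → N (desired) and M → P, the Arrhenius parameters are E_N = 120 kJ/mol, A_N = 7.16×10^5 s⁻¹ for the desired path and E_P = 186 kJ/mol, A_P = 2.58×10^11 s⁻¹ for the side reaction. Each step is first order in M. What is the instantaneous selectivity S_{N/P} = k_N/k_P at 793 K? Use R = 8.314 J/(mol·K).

Since both paths have the same order in M, the concentration cancels and S_{N/P} = k_N/k_P = (A_N/A_P)·exp[(E_P−E_N)/(RT)].
(E_P−E_N)/(RT) = (186−120)×10³/(8.314×793) = 66000/6593 = 10.01.
k_N/k_P = (7.16×10^5/2.58×10^11)·exp(10.01) = 2.775×10^-6 × 22262 = 0.0618.
Since E_N < E_P, lowering the temperature improves selectivity toward N.

0.0618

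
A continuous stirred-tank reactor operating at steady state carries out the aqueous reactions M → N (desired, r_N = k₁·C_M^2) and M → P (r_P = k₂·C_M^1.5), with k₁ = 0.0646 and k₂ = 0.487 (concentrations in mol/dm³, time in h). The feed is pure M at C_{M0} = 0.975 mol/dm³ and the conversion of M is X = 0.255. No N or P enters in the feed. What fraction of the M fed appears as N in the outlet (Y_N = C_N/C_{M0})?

0.0259

Exit C_M = C_{M0}(1−X) = 0.975×0.745 = 0.7264 mol/dm³.
A CSTR operates uniformly at the exit composition, giving r_N = 0.03408 and r_P = 0.3015 (each k·C_M^n at C_M = 0.7264).
Fraction of consumed M going to N: r_N/(r_N+r_P) = 0.1016.
C_N = 0.1016·C_{M0}·X = 0.1016×0.975×0.255 = 0.0253 mol/dm³; Y_N = C_N/C_{M0} = 0.0259.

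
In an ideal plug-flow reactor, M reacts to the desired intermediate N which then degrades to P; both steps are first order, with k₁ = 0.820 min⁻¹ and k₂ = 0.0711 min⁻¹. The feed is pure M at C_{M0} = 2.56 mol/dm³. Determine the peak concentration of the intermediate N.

2.03 mol/dm³

Evaluating C_N at τ_opt = ln(k₂/k₁)/(k₂−k₁) gives C_{N,max}/C_{M0} = (k₁/k₂)^[k₂/(k₂−k₁)].
= (0.820/0.0711)^(0.0711/(0.0711−0.820)) = (11.53)^(-0.09494) = 0.7928.
C_{N,max} = 0.7928×2.56 = 2.03 mol/dm³.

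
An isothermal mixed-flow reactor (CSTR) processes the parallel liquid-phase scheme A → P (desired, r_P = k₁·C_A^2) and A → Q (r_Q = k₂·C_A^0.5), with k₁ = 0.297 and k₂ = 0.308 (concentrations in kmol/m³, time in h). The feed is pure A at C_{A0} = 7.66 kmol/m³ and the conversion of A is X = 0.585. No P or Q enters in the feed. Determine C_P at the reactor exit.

3.79 kmol/m³

Exit C_A = C_{A0}(1−X) = 7.66×0.415 = 3.179 kmol/m³.
Rates in a CSTR are evaluated at the outlet concentration: r_P = 0.297×3.179^2 = 3.001, r_Q = 0.308×3.179^0.5 = 0.5491.
Fraction of consumed A going to P: r_P/(r_P+r_Q) = 0.8453.
C_P = 0.8453·C_{A0}·X = 0.8453×7.66×0.585 = 3.79 kmol/m³.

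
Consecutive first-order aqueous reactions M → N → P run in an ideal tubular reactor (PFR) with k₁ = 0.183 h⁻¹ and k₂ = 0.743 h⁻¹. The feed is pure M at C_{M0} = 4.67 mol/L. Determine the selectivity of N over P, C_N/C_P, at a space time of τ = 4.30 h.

0.331

The intermediate concentration in a first-order A→B→C sequence is C_N = k₁C_{M0}(e^(−k₁τ) − e^(−k₂τ))/(k₂−k₁).
e^(−k₁τ) = e^(−0.183×4.30) = e^(−0.7869) = 0.4553; e^(−k₂τ) = e^(−3.195) = 0.04097.
C_N = 0.183×4.67/(0.743−0.183) × (0.4553−0.04097) = 1.526×0.4143 = 0.6322 mol/L.
C_M = C_{M0}e^(−k₁τ) = 2.126 mol/L, so C_P = C_{M0}−C_M−C_N = 1.912 mol/L; C_N/C_P = 0.331.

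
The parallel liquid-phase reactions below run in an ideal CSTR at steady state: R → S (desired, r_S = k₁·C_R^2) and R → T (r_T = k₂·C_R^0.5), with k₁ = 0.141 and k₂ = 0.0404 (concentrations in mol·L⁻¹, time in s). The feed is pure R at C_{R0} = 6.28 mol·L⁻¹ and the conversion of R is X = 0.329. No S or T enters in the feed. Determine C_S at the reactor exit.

2.00 mol·L⁻¹

Exit C_R = C_{R0}(1−X) = 6.28×0.671 = 4.214 mol·L⁻¹.
Rates in a CSTR are evaluated at the outlet concentration: r_S = 0.141×4.214^2 = 2.504, r_T = 0.0404×4.214^0.5 = 0.08293.
Fraction of consumed R going to S: r_S/(r_S+r_T) = 0.9679.
C_S = 0.9679·C_{R0}·X = 0.9679×6.28×0.329 = 2.00 mol·L⁻¹.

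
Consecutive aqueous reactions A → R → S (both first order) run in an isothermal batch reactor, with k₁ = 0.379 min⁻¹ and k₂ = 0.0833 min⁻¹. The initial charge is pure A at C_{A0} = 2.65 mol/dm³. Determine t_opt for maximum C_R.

5.12 min

Setting dC_R/dt = 0 gives t_opt = ln(k₂/k₁)/(k₂−k₁).
= ln(0.0833/0.379)/(0.0833−0.379) = ln(0.2198)/-0.2957 = -1.515/-0.2957 = 5.12 min.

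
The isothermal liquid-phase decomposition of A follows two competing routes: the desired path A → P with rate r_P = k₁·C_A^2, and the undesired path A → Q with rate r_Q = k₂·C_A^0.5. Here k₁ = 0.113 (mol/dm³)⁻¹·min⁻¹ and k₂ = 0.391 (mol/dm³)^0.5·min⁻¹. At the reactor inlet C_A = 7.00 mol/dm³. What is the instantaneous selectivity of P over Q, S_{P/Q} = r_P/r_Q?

5.35

S_{P/Q} = r_P/r_Q = (k₁·C_A^2)/(k₂·C_A^0.5) = (k₁/k₂)·C_A^1.5.
= (0.113×7.000^2) / (0.391×7.000^0.5) = 5.537/1.034 = 5.35.
Since the desired path is higher order in A, keeping C_A high (PFR or concentrated feed) favours P.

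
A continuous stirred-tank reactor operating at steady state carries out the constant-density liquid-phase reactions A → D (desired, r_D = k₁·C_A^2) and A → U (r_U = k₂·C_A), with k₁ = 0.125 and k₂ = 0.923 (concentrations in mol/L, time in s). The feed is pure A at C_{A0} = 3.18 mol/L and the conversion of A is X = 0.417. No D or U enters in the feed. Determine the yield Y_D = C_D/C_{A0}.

0.0837

Exit C_A = C_{A0}(1−X) = 3.18×0.583 = 1.854 mol/L.
Rates in a CSTR are evaluated at the outlet concentration: r_D = 0.125×1.854^2 = 0.4296, r_U = 0.923×1.854 = 1.711.
Fraction of consumed A going to D: r_D/(r_D+r_U) = 0.2007.
C_D = 0.2007·C_{A0}·X = 0.2007×3.18×0.417 = 0.266 mol/L; Y_D = C_D/C_{A0} = 0.0837.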